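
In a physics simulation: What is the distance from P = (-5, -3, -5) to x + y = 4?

distance = |a·x₀ + b·y₀ + c·z₀ - d| / √(a² + b² + c²)
  = |1·(-5) + 1·(-3) + 0·(-5) - 4| / √(1² + 1² + 0²)
  = |-5 - 3 + 0 - 4| / √(1 + 1 + 0)
  = |-12| / √2
  = 12 / 1.414
  ≈ 8.485

8.485


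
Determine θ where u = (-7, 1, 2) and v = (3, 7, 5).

u·v = (-7)·3 + 1·7 + 2·5 = -21 + 7 + 10 = -4
|u| = √((-7)² + 1² + 2²) = √54 ≈ 7.348
|v| = √(3² + 7² + 5²) = √83 ≈ 9.11
cos θ = (u·v)/(|u||v|) = -4/(7.348·9.11) ≈ -0.05975
θ = arccos(-0.05975) ≈ 93.43°

93.43°


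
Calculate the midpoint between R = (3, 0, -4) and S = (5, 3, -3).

M = ((x₁+x₂)/2, (y₁+y₂)/2, (z₁+z₂)/2)
  = ((3 + 5)/2, (0 + 3)/2, (-4 - 3)/2)
  = (8/2, 3/2, -7/2)
  = (4, 1.5, -3.5)

(4, 1.5, -3.5)


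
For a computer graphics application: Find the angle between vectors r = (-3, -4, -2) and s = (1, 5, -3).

r·s = (-3)·1 + (-4)·5 + (-2)·(-3) = -3 - 20 + 6 = -17
|r| = √((-3)² + (-4)² + (-2)²) = √29 ≈ 5.385
|s| = √(1² + 5² + (-3)²) = √35 ≈ 5.916
cos θ = (r·s)/(|r||s|) = -17/(5.385·5.916) ≈ -0.5336
θ = arccos(-0.5336) ≈ 122.2°

122.2°


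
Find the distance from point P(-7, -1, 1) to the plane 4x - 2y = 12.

distance = |a·x₀ + b·y₀ + c·z₀ - d| / √(a² + b² + c²)
  = |4·(-7) + (-2)·(-1) + 0·1 - 12| / √(4² + (-2)² + 0²)
  = |-28 + 2 + 0 - 12| / √(16 + 4 + 0)
  = |-38| / √20
  = 38 / 4.472
  ≈ 8.497

8.497


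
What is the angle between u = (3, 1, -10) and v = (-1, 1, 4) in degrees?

u·v = 3·(-1) + 1·1 + (-10)·4 = -3 + 1 - 40 = -42
|u| = √(3² + 1² + (-10)²) = √110 ≈ 10.49
|v| = √((-1)² + 1² + 4²) = √18 ≈ 4.243
cos θ = (u·v)/(|u||v|) = -42/(10.49·4.243) ≈ -0.9439
θ = arccos(-0.9439) ≈ 160.7°

160.7°


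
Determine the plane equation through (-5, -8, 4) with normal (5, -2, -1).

The plane through P with normal n = (a, b, c) satisfies n·(r - P) = 0,
i.e. ax + by + cz = a·x₀ + b·y₀ + c·z₀.
d = 5·(-5) + (-2)·(-8) + (-1)·4
  = -25 + 16 - 4
  = -13
Equation: 5x - 2y - z = -13

5x - 2y - z = -13


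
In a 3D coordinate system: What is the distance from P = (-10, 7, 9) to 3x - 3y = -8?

distance = |a·x₀ + b·y₀ + c·z₀ - d| / √(a² + b² + c²)
  = |3·(-10) + (-3)·7 + 0·9 - (-8)| / √(3² + (-3)² + 0²)
  = |-30 - 21 + 0 + 8| / √(9 + 9 + 0)
  = |-43| / √18
  = 43 / 4.243
  ≈ 10.14

10.14


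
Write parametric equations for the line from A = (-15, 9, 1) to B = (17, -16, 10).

Direction vector d = B - A = (17 + 15, -16 - 9, 10 - 1) = (32, -25, 9)
Parametric form r = A + t·d:
x = -15 + 32t, y = 9 - 25t, z = 1 + 9t

x = -15 + 32t, y = 9 - 25t, z = 1 + 9t


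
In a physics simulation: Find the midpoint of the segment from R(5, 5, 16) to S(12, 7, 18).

M = ((x₁+x₂)/2, (y₁+y₂)/2, (z₁+z₂)/2)
  = ((5 + 12)/2, (5 + 7)/2, (16 + 18)/2)
  = (17/2, 12/2, 34/2)
  = (8.5, 6, 17)

(8.5, 6, 17)


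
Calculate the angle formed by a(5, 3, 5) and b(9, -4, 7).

a·b = 5·9 + 3·(-4) + 5·7 = 45 - 12 + 35 = 68
|a| = √(5² + 3² + 5²) = √59 ≈ 7.681
|b| = √(9² + (-4)² + 7²) = √146 ≈ 12.08
cos θ = (a·b)/(|a||b|) = 68/(7.681·12.08) ≈ 0.7327
θ = arccos(0.7327) ≈ 42.89°

42.89°


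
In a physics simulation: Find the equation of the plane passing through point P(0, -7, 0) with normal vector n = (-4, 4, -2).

The plane through P with normal n = (a, b, c) satisfies n·(r - P) = 0,
i.e. ax + by + cz = a·x₀ + b·y₀ + c·z₀.
d = (-4)·0 + 4·(-7) + (-2)·0
  = 0 - 28 + 0
  = -28
Equation: -4x + 4y - 2z = -28

-4x + 4y - 2z = -28


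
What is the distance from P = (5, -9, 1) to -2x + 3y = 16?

distance = |a·x₀ + b·y₀ + c·z₀ - d| / √(a² + b² + c²)
  = |(-2)·5 + 3·(-9) + 0·1 - 16| / √((-2)² + 3² + 0²)
  = |-10 - 27 + 0 - 16| / √(4 + 9 + 0)
  = |-53| / √13
  = 53 / 3.606
  ≈ 14.7

14.7


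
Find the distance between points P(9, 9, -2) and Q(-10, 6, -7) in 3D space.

d = √[(x₂-x₁)² + (y₂-y₁)² + (z₂-z₁)²]
  = √[(-19)² + (-3)² + (-5)²]
  = √[361 + 9 + 25]
  = √395
  ≈ 19.87

19.87


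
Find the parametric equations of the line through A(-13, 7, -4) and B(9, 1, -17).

Direction vector d = B - A = (9 + 13, 1 - 7, -17 + 4) = (22, -6, -13)
Parametric form r = A + t·d:
x = -13 + 22t, y = 7 - 6t, z = -4 - 13t

x = -13 + 22t, y = 7 - 6t, z = -4 - 13t


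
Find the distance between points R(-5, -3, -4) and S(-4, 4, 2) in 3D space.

d = √[(x₂-x₁)² + (y₂-y₁)² + (z₂-z₁)²]
  = √[1² + 7² + 6²]
  = √[1 + 49 + 36]
  = √86
  ≈ 9.274

9.274


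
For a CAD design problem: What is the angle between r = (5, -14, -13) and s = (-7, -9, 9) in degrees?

r·s = 5·(-7) + (-14)·(-9) + (-13)·9 = -35 + 126 - 117 = -26
|r| = √(5² + (-14)² + (-13)²) = √390 ≈ 19.75
|s| = √((-7)² + (-9)² + 9²) = √211 ≈ 14.53
cos θ = (r·s)/(|r||s|) = -26/(19.75·14.53) ≈ -0.09064
θ = arccos(-0.09064) ≈ 95.2°

95.2°


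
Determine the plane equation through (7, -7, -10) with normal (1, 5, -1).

The plane through P with normal n = (a, b, c) satisfies n·(r - P) = 0,
i.e. ax + by + cz = a·x₀ + b·y₀ + c·z₀.
d = 1·7 + 5·(-7) + (-1)·(-10)
  = 7 - 35 + 10
  = -18
Equation: x + 5y - z = -18

x + 5y - z = -18


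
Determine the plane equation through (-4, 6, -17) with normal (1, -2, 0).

The plane through P with normal n = (a, b, c) satisfies n·(r - P) = 0,
i.e. ax + by + cz = a·x₀ + b·y₀ + c·z₀.
d = 1·(-4) + (-2)·6 + 0·(-17)
  = -4 - 12 + 0
  = -16
Equation: x - 2y = -16

x - 2y = -16


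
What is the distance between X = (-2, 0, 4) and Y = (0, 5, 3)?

d = √[(x₂-x₁)² + (y₂-y₁)² + (z₂-z₁)²]
  = √[2² + 5² + (-1)²]
  = √[4 + 25 + 1]
  = √30
  ≈ 5.477

5.477


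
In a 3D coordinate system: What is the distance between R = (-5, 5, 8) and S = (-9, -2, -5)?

d = √[(x₂-x₁)² + (y₂-y₁)² + (z₂-z₁)²]
  = √[(-4)² + (-7)² + (-13)²]
  = √[16 + 49 + 169]
  = √234
  ≈ 15.3

15.3


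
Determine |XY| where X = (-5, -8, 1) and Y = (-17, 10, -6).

d = √[(x₂-x₁)² + (y₂-y₁)² + (z₂-z₁)²]
  = √[(-12)² + 18² + (-7)²]
  = √[144 + 324 + 49]
  = √517
  ≈ 22.74

22.74


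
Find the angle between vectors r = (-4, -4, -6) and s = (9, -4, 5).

r·s = (-4)·9 + (-4)·(-4) + (-6)·5 = -36 + 16 - 30 = -50
|r| = √((-4)² + (-4)² + (-6)²) = √68 ≈ 8.246
|s| = √(9² + (-4)² + 5²) = √122 ≈ 11.05
cos θ = (r·s)/(|r||s|) = -50/(8.246·11.05) ≈ -0.549
θ = arccos(-0.549) ≈ 123.3°

123.3°


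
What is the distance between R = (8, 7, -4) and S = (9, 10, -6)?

d = √[(x₂-x₁)² + (y₂-y₁)² + (z₂-z₁)²]
  = √[1² + 3² + (-2)²]
  = √[1 + 9 + 4]
  = √14
  ≈ 3.742

3.742


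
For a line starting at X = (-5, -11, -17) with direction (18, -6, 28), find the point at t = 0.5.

P(t) = X + t·d
  = (-5 + 18·0.5, -11 + (-6)·0.5, -17 + 28·0.5)
  = (-5 + 9, -11 - 3, -17 + 14)
  = (4, -14, -3)

(4, -14, -3)


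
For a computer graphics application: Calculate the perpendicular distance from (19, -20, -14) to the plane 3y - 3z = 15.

distance = |a·x₀ + b·y₀ + c·z₀ - d| / √(a² + b² + c²)
  = |0·19 + 3·(-20) + (-3)·(-14) - 15| / √(0² + 3² + (-3)²)
  = |0 - 60 + 42 - 15| / √(0 + 9 + 9)
  = |-33| / √18
  = 33 / 4.243
  ≈ 7.778

7.778


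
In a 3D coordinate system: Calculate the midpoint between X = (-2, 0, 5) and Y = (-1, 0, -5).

M = ((x₁+x₂)/2, (y₁+y₂)/2, (z₁+z₂)/2)
  = ((-2 - 1)/2, (0 + 0)/2, (5 - 5)/2)
  = (-3/2, 0/2, 0/2)
  = (-1.5, 0, 0)

(-1.5, 0, 0)


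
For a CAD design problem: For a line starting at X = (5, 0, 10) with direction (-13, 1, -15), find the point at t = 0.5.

P(t) = X + t·d
  = (5 + (-13)·0.5, 0 + 1·0.5, 10 + (-15)·0.5)
  = (5 - 6.5, 0 + 0.5, 10 - 7.5)
  = (-1.5, 0.5, 2.5)

(-1.5, 0.5, 2.5)


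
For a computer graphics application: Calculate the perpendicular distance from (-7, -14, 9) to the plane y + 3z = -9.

distance = |a·x₀ + b·y₀ + c·z₀ - d| / √(a² + b² + c²)
  = |0·(-7) + 1·(-14) + 3·9 - (-9)| / √(0² + 1² + 3²)
  = |0 - 14 + 27 + 9| / √(0 + 1 + 9)
  = |22| / √10
  = 22 / 3.162
  ≈ 6.957

6.957


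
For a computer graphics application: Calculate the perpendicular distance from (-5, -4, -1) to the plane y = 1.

distance = |a·x₀ + b·y₀ + c·z₀ - d| / √(a² + b² + c²)
  = |0·(-5) + 1·(-4) + 0·(-1) - 1| / √(0² + 1² + 0²)
  = |0 - 4 + 0 - 1| / √(0 + 1 + 0)
  = |-5| / √1
  = 5 / 1
  ≈ 5

5


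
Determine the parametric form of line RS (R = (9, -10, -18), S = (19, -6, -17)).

Direction vector d = S - R = (19 - 9, -6 + 10, -17 + 18) = (10, 4, 1)
Parametric form r = R + t·d:
x = 9 + 10t, y = -10 + 4t, z = -18 + t

x = 9 + 10t, y = -10 + 4t, z = -18 + t


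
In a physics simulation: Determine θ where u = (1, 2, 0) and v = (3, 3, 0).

u·v = 1·3 + 2·3 + 0·0 = 3 + 6 + 0 = 9
|u| = √(1² + 2² + 0²) = √5 ≈ 2.236
|v| = √(3² + 3² + 0²) = √18 ≈ 4.243
cos θ = (u·v)/(|u||v|) = 9/(2.236·4.243) ≈ 0.9487
θ = arccos(0.9487) ≈ 18.43°

18.43°


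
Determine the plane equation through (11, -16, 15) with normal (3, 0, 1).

The plane through P with normal n = (a, b, c) satisfies n·(r - P) = 0,
i.e. ax + by + cz = a·x₀ + b·y₀ + c·z₀.
d = 3·11 + 0·(-16) + 1·15
  = 33 + 0 + 15
  = 48
Equation: 3x + z = 48

3x + z = 48


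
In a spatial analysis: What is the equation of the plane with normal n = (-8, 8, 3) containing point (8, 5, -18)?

The plane through P with normal n = (a, b, c) satisfies n·(r - P) = 0,
i.e. ax + by + cz = a·x₀ + b·y₀ + c·z₀.
d = (-8)·8 + 8·5 + 3·(-18)
  = -64 + 40 - 54
  = -78
Equation: -8x + 8y + 3z = -78

-8x + 8y + 3z = -78


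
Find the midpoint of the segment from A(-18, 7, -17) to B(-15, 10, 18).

M = ((x₁+x₂)/2, (y₁+y₂)/2, (z₁+z₂)/2)
  = ((-18 - 15)/2, (7 + 10)/2, (-17 + 18)/2)
  = (-33/2, 17/2, 1/2)
  = (-16.5, 8.5, 0.5)

(-16.5, 8.5, 0.5)


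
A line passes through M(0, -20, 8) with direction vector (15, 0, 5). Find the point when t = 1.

P(t) = M + t·d
  = (0 + 15·1, -20 + 0·1, 8 + 5·1)
  = (0 + 15, -20 + 0, 8 + 5)
  = (15, -20, 13)

(15, -20, 13)


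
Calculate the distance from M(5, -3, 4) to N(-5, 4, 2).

d = √[(x₂-x₁)² + (y₂-y₁)² + (z₂-z₁)²]
  = √[(-10)² + 7² + (-2)²]
  = √[100 + 49 + 4]
  = √153
  ≈ 12.37

12.37


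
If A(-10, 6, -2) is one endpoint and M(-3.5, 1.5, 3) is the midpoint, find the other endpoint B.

B = 2M - A
  = (2·(-3.5) - (-10), 2·1.5 - 6, 2·3 - (-2))
  = (-7 + 10, 3 - 6, 6 + 2)
  = (3, -3, 8)

(3, -3, 8)


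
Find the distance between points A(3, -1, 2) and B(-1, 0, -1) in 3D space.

d = √[(x₂-x₁)² + (y₂-y₁)² + (z₂-z₁)²]
  = √[(-4)² + 1² + (-3)²]
  = √[16 + 1 + 9]
  = √26
  ≈ 5.099

5.099


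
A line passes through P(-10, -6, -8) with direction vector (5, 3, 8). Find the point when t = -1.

P(t) = P + t·d
  = (-10 + 5·(-1), -6 + 3·(-1), -8 + 8·(-1))
  = (-10 - 5, -6 - 3, -8 - 8)
  = (-15, -9, -16)

(-15, -9, -16)


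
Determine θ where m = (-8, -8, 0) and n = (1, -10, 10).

m·n = (-8)·1 + (-8)·(-10) + 0·10 = -8 + 80 + 0 = 72
|m| = √((-8)² + (-8)² + 0²) = √128 ≈ 11.31
|n| = √(1² + (-10)² + 10²) = √201 ≈ 14.18
cos θ = (m·n)/(|m||n|) = 72/(11.31·14.18) ≈ 0.4489
θ = arccos(0.4489) ≈ 63.33°

63.33°


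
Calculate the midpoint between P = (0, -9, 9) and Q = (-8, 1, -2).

M = ((x₁+x₂)/2, (y₁+y₂)/2, (z₁+z₂)/2)
  = ((0 - 8)/2, (-9 + 1)/2, (9 - 2)/2)
  = (-8/2, -8/2, 7/2)
  = (-4, -4, 3.5)

(-4, -4, 3.5)


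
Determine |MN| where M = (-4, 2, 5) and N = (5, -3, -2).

d = √[(x₂-x₁)² + (y₂-y₁)² + (z₂-z₁)²]
  = √[9² + (-5)² + (-7)²]
  = √[81 + 25 + 49]
  = √155
  ≈ 12.45

12.45


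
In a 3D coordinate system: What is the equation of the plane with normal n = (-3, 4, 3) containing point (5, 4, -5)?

The plane through P with normal n = (a, b, c) satisfies n·(r - P) = 0,
i.e. ax + by + cz = a·x₀ + b·y₀ + c·z₀.
d = (-3)·5 + 4·4 + 3·(-5)
  = -15 + 16 - 15
  = -14
Equation: -3x + 4y + 3z = -14

-3x + 4y + 3z = -14


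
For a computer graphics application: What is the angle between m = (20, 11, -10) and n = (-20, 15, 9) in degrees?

m·n = 20·(-20) + 11·15 + (-10)·9 = -400 + 165 - 90 = -325
|m| = √(20² + 11² + (-10)²) = √621 ≈ 24.92
|n| = √((-20)² + 15² + 9²) = √706 ≈ 26.57
cos θ = (m·n)/(|m||n|) = -325/(24.92·26.57) ≈ -0.4908
θ = arccos(-0.4908) ≈ 119.4°

119.4°


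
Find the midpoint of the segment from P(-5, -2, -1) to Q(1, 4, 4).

M = ((x₁+x₂)/2, (y₁+y₂)/2, (z₁+z₂)/2)
  = ((-5 + 1)/2, (-2 + 4)/2, (-1 + 4)/2)
  = (-4/2, 2/2, 3/2)
  = (-2, 1, 1.5)

(-2, 1, 1.5)


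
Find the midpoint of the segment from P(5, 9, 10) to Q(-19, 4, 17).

M = ((x₁+x₂)/2, (y₁+y₂)/2, (z₁+z₂)/2)
  = ((5 - 19)/2, (9 + 4)/2, (10 + 17)/2)
  = (-14/2, 13/2, 27/2)
  = (-7, 6.5, 13.5)

(-7, 6.5, 13.5)


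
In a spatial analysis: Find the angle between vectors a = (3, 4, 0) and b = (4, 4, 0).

a·b = 3·4 + 4·4 + 0·0 = 12 + 16 + 0 = 28
|a| = √(3² + 4² + 0²) = √25 ≈ 5
|b| = √(4² + 4² + 0²) = √32 ≈ 5.657
cos θ = (a·b)/(|a||b|) = 28/(5·5.657) ≈ 0.9899
θ = arccos(0.9899) ≈ 8.13°

8.13°


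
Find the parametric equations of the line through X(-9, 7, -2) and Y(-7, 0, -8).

Direction vector d = Y - X = (-7 + 9, 0 - 7, -8 + 2) = (2, -7, -6)
Parametric form r = X + t·d:
x = -9 + 2t, y = 7 - 7t, z = -2 - 6t

x = -9 + 2t, y = 7 - 7t, z = -2 - 6t


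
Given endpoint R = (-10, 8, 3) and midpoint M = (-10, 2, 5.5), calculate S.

S = 2M - R
  = (2·(-10) - (-10), 2·2 - 8, 2·5.5 - 3)
  = (-20 + 10, 4 - 8, 11 - 3)
  = (-10, -4, 8)

(-10, -4, 8)


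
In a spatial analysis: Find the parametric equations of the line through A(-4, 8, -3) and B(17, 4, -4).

Direction vector d = B - A = (17 + 4, 4 - 8, -4 + 3) = (21, -4, -1)
Parametric form r = A + t·d:
x = -4 + 21t, y = 8 - 4t, z = -3 - t

x = -4 + 21t, y = 8 - 4t, z = -3 - t


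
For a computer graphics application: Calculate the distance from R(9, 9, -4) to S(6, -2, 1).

d = √[(x₂-x₁)² + (y₂-y₁)² + (z₂-z₁)²]
  = √[(-3)² + (-11)² + 5²]
  = √[9 + 121 + 25]
  = √155
  ≈ 12.45

12.45


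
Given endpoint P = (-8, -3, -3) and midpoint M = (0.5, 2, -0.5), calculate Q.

Q = 2M - P
  = (2·0.5 - (-8), 2·2 - (-3), 2·(-0.5) - (-3))
  = (1 + 8, 4 + 3, -1 + 3)
  = (9, 7, 2)

(9, 7, 2)


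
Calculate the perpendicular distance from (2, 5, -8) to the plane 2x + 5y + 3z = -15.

distance = |a·x₀ + b·y₀ + c·z₀ - d| / √(a² + b² + c²)
  = |2·2 + 5·5 + 3·(-8) - (-15)| / √(2² + 5² + 3²)
  = |4 + 25 - 24 + 15| / √(4 + 25 + 9)
  = |20| / √38
  = 20 / 6.164
  ≈ 3.244

3.244


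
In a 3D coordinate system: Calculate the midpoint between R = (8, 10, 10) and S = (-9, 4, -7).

M = ((x₁+x₂)/2, (y₁+y₂)/2, (z₁+z₂)/2)
  = ((8 - 9)/2, (10 + 4)/2, (10 - 7)/2)
  = (-1/2, 14/2, 3/2)
  = (-0.5, 7, 1.5)

(-0.5, 7, 1.5)


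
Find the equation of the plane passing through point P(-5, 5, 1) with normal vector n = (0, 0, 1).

The plane through P with normal n = (a, b, c) satisfies n·(r - P) = 0,
i.e. ax + by + cz = a·x₀ + b·y₀ + c·z₀.
d = 0·(-5) + 0·5 + 1·1
  = 0 + 0 + 1
  = 1
Equation: z = 1

z = 1


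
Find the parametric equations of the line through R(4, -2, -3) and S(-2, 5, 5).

Direction vector d = S - R = (-2 - 4, 5 + 2, 5 + 3) = (-6, 7, 8)
Parametric form r = R + t·d:
x = 4 - 6t, y = -2 + 7t, z = -3 + 8t

x = 4 - 6t, y = -2 + 7t, z = -3 + 8t


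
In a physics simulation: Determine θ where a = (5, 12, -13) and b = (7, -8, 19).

a·b = 5·7 + 12·(-8) + (-13)·19 = 35 - 96 - 247 = -308
|a| = √(5² + 12² + (-13)²) = √338 ≈ 18.38
|b| = √(7² + (-8)² + 19²) = √474 ≈ 21.77
cos θ = (a·b)/(|a||b|) = -308/(18.38·21.77) ≈ -0.7695
θ = arccos(-0.7695) ≈ 140.3°

140.3°


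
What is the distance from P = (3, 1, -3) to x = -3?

distance = |a·x₀ + b·y₀ + c·z₀ - d| / √(a² + b² + c²)
  = |1·3 + 0·1 + 0·(-3) - (-3)| / √(1² + 0² + 0²)
  = |3 + 0 + 0 + 3| / √(1 + 0 + 0)
  = |6| / √1
  = 6 / 1
  ≈ 6

6


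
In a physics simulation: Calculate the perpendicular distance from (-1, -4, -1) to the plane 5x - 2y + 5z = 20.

distance = |a·x₀ + b·y₀ + c·z₀ - d| / √(a² + b² + c²)
  = |5·(-1) + (-2)·(-4) + 5·(-1) - 20| / √(5² + (-2)² + 5²)
  = |-5 + 8 - 5 - 20| / √(25 + 4 + 25)
  = |-22| / √54
  = 22 / 7.348
  ≈ 2.994

2.994


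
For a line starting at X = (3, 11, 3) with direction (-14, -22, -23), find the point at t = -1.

P(t) = X + t·d
  = (3 + (-14)·(-1), 11 + (-22)·(-1), 3 + (-23)·(-1))
  = (3 + 14, 11 + 22, 3 + 23)
  = (17, 33, 26)

(17, 33, 26)


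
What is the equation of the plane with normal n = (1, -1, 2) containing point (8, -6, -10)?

The plane through P with normal n = (a, b, c) satisfies n·(r - P) = 0,
i.e. ax + by + cz = a·x₀ + b·y₀ + c·z₀.
d = 1·8 + (-1)·(-6) + 2·(-10)
  = 8 + 6 - 20
  = -6
Equation: x - y + 2z = -6

x - y + 2z = -6


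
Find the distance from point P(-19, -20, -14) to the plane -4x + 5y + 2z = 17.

distance = |a·x₀ + b·y₀ + c·z₀ - d| / √(a² + b² + c²)
  = |(-4)·(-19) + 5·(-20) + 2·(-14) - 17| / √((-4)² + 5² + 2²)
  = |76 - 100 - 28 - 17| / √(16 + 25 + 4)
  = |-69| / √45
  = 69 / 6.708
  ≈ 10.29

10.29


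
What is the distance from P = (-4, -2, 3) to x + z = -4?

distance = |a·x₀ + b·y₀ + c·z₀ - d| / √(a² + b² + c²)
  = |1·(-4) + 0·(-2) + 1·3 - (-4)| / √(1² + 0² + 1²)
  = |-4 + 0 + 3 + 4| / √(1 + 0 + 1)
  = |3| / √2
  = 3 / 1.414
  ≈ 2.121

2.121


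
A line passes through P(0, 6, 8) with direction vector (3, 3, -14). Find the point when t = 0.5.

P(t) = P + t·d
  = (0 + 3·0.5, 6 + 3·0.5, 8 + (-14)·0.5)
  = (0 + 1.5, 6 + 1.5, 8 - 7)
  = (1.5, 7.5, 1)

(1.5, 7.5, 1)


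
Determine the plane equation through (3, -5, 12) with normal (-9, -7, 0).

The plane through P with normal n = (a, b, c) satisfies n·(r - P) = 0,
i.e. ax + by + cz = a·x₀ + b·y₀ + c·z₀.
d = (-9)·3 + (-7)·(-5) + 0·12
  = -27 + 35 + 0
  = 8
Equation: -9x - 7y = 8

-9x - 7y = 8


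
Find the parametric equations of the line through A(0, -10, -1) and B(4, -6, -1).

Direction vector d = B - A = (4 + 0, -6 + 10, -1 + 1) = (4, 4, 0)
Parametric form r = A + t·d:
x = 0 + 4t, y = -10 + 4t, z = -1

x = 0 + 4t, y = -10 + 4t, z = -1


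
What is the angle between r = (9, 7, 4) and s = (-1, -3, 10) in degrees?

r·s = 9·(-1) + 7·(-3) + 4·10 = -9 - 21 + 40 = 10
|r| = √(9² + 7² + 4²) = √146 ≈ 12.08
|s| = √((-1)² + (-3)² + 10²) = √110 ≈ 10.49
cos θ = (r·s)/(|r||s|) = 10/(12.08·10.49) ≈ 0.07891
θ = arccos(0.07891) ≈ 85.47°

85.47°


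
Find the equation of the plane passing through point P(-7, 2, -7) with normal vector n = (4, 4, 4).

The plane through P with normal n = (a, b, c) satisfies n·(r - P) = 0,
i.e. ax + by + cz = a·x₀ + b·y₀ + c·z₀.
d = 4·(-7) + 4·2 + 4·(-7)
  = -28 + 8 - 28
  = -48
Equation: 4x + 4y + 4z = -48

4x + 4y + 4z = -48


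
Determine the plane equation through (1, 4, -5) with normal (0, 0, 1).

The plane through P with normal n = (a, b, c) satisfies n·(r - P) = 0,
i.e. ax + by + cz = a·x₀ + b·y₀ + c·z₀.
d = 0·1 + 0·4 + 1·(-5)
  = 0 + 0 - 5
  = -5
Equation: z = -5

z = -5


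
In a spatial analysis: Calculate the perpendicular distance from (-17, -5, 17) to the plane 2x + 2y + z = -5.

distance = |a·x₀ + b·y₀ + c·z₀ - d| / √(a² + b² + c²)
  = |2·(-17) + 2·(-5) + 1·17 - (-5)| / √(2² + 2² + 1²)
  = |-34 - 10 + 17 + 5| / √(4 + 4 + 1)
  = |-22| / √9
  = 22 / 3
  ≈ 7.333

7.333


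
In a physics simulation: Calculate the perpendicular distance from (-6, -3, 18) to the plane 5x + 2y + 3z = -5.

distance = |a·x₀ + b·y₀ + c·z₀ - d| / √(a² + b² + c²)
  = |5·(-6) + 2·(-3) + 3·18 - (-5)| / √(5² + 2² + 3²)
  = |-30 - 6 + 54 + 5| / √(25 + 4 + 9)
  = |23| / √38
  = 23 / 6.164
  ≈ 3.731

3.731


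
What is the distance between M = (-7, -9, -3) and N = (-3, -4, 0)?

d = √[(x₂-x₁)² + (y₂-y₁)² + (z₂-z₁)²]
  = √[4² + 5² + 3²]
  = √[16 + 25 + 9]
  = √50
  ≈ 7.071

7.071


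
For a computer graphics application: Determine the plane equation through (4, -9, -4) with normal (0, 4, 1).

The plane through P with normal n = (a, b, c) satisfies n·(r - P) = 0,
i.e. ax + by + cz = a·x₀ + b·y₀ + c·z₀.
d = 0·4 + 4·(-9) + 1·(-4)
  = 0 - 36 - 4
  = -40
Equation: 4y + z = -40

4y + z = -40


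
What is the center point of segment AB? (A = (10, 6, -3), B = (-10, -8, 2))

M = ((x₁+x₂)/2, (y₁+y₂)/2, (z₁+z₂)/2)
  = ((10 - 10)/2, (6 - 8)/2, (-3 + 2)/2)
  = (0/2, -2/2, -1/2)
  = (0, -1, -0.5)

(0, -1, -0.5)


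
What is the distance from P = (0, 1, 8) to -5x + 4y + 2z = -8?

distance = |a·x₀ + b·y₀ + c·z₀ - d| / √(a² + b² + c²)
  = |(-5)·0 + 4·1 + 2·8 - (-8)| / √((-5)² + 4² + 2²)
  = |0 + 4 + 16 + 8| / √(25 + 16 + 4)
  = |28| / √45
  = 28 / 6.708
  ≈ 4.174

4.174


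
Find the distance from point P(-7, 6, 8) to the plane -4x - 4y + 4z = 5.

distance = |a·x₀ + b·y₀ + c·z₀ - d| / √(a² + b² + c²)
  = |(-4)·(-7) + (-4)·6 + 4·8 - 5| / √((-4)² + (-4)² + 4²)
  = |28 - 24 + 32 - 5| / √(16 + 16 + 16)
  = |31| / √48
  = 31 / 6.928
  ≈ 4.474

4.474


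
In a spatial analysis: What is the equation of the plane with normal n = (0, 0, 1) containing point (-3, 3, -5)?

The plane through P with normal n = (a, b, c) satisfies n·(r - P) = 0,
i.e. ax + by + cz = a·x₀ + b·y₀ + c·z₀.
d = 0·(-3) + 0·3 + 1·(-5)
  = 0 + 0 - 5
  = -5
Equation: z = -5

z = -5


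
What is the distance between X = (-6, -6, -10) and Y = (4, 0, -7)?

d = √[(x₂-x₁)² + (y₂-y₁)² + (z₂-z₁)²]
  = √[10² + 6² + 3²]
  = √[100 + 36 + 9]
  = √145
  ≈ 12.04

12.04


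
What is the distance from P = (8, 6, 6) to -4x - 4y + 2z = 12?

distance = |a·x₀ + b·y₀ + c·z₀ - d| / √(a² + b² + c²)
  = |(-4)·8 + (-4)·6 + 2·6 - 12| / √((-4)² + (-4)² + 2²)
  = |-32 - 24 + 12 - 12| / √(16 + 16 + 4)
  = |-56| / √36
  = 56 / 6
  ≈ 9.333

9.333


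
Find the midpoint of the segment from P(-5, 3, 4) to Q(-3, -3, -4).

M = ((x₁+x₂)/2, (y₁+y₂)/2, (z₁+z₂)/2)
  = ((-5 - 3)/2, (3 - 3)/2, (4 - 4)/2)
  = (-8/2, 0/2, 0/2)
  = (-4, 0, 0)

(-4, 0, 0)


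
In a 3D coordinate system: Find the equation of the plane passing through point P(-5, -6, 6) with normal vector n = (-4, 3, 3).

The plane through P with normal n = (a, b, c) satisfies n·(r - P) = 0,
i.e. ax + by + cz = a·x₀ + b·y₀ + c·z₀.
d = (-4)·(-5) + 3·(-6) + 3·6
  = 20 - 18 + 18
  = 20
Equation: -4x + 3y + 3z = 20

-4x + 3y + 3z = 20


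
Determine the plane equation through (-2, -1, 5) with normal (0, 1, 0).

The plane through P with normal n = (a, b, c) satisfies n·(r - P) = 0,
i.e. ax + by + cz = a·x₀ + b·y₀ + c·z₀.
d = 0·(-2) + 1·(-1) + 0·5
  = 0 - 1 + 0
  = -1
Equation: y = -1

y = -1


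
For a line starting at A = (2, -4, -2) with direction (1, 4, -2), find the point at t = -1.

P(t) = A + t·d
  = (2 + 1·(-1), -4 + 4·(-1), -2 + (-2)·(-1))
  = (2 - 1, -4 - 4, -2 + 2)
  = (1, -8, 0)

(1, -8, 0)


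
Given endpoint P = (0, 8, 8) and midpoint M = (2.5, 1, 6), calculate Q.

Q = 2M - P
  = (2·2.5 - 0, 2·1 - 8, 2·6 - 8)
  = (5 + 0, 2 - 8, 12 - 8)
  = (5, -6, 4)

(5, -6, 4)


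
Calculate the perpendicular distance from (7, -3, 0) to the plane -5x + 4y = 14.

distance = |a·x₀ + b·y₀ + c·z₀ - d| / √(a² + b² + c²)
  = |(-5)·7 + 4·(-3) + 0·0 - 14| / √((-5)² + 4² + 0²)
  = |-35 - 12 + 0 - 14| / √(25 + 16 + 0)
  = |-61| / √41
  = 61 / 6.403
  ≈ 9.527

9.527


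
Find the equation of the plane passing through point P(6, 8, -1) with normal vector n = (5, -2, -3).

The plane through P with normal n = (a, b, c) satisfies n·(r - P) = 0,
i.e. ax + by + cz = a·x₀ + b·y₀ + c·z₀.
d = 5·6 + (-2)·8 + (-3)·(-1)
  = 30 - 16 + 3
  = 17
Equation: 5x - 2y - 3z = 17

5x - 2y - 3z = 17


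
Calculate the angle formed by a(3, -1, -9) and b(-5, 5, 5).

a·b = 3·(-5) + (-1)·5 + (-9)·5 = -15 - 5 - 45 = -65
|a| = √(3² + (-1)² + (-9)²) = √91 ≈ 9.539
|b| = √((-5)² + 5² + 5²) = √75 ≈ 8.66
cos θ = (a·b)/(|a||b|) = -65/(9.539·8.66) ≈ -0.7868
θ = arccos(-0.7868) ≈ 141.9°

141.9°


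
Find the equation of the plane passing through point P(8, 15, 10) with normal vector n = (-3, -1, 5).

The plane through P with normal n = (a, b, c) satisfies n·(r - P) = 0,
i.e. ax + by + cz = a·x₀ + b·y₀ + c·z₀.
d = (-3)·8 + (-1)·15 + 5·10
  = -24 - 15 + 50
  = 11
Equation: -3x - y + 5z = 11

-3x - y + 5z = 11


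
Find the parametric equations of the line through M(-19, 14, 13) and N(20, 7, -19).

Direction vector d = N - M = (20 + 19, 7 - 14, -19 - 13) = (39, -7, -32)
Parametric form r = M + t·d:
x = -19 + 39t, y = 14 - 7t, z = 13 - 32t

x = -19 + 39t, y = 14 - 7t, z = 13 - 32t


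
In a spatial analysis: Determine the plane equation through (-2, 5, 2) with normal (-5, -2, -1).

The plane through P with normal n = (a, b, c) satisfies n·(r - P) = 0,
i.e. ax + by + cz = a·x₀ + b·y₀ + c·z₀.
d = (-5)·(-2) + (-2)·5 + (-1)·2
  = 10 - 10 - 2
  = -2
Equation: -5x - 2y - z = -2

-5x - 2y - z = -2


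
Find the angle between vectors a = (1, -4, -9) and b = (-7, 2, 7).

a·b = 1·(-7) + (-4)·2 + (-9)·7 = -7 - 8 - 63 = -78
|a| = √(1² + (-4)² + (-9)²) = √98 ≈ 9.899
|b| = √((-7)² + 2² + 7²) = √102 ≈ 10.1
cos θ = (a·b)/(|a||b|) = -78/(9.899·10.1) ≈ -0.7802
θ = arccos(-0.7802) ≈ 141.3°

141.3°


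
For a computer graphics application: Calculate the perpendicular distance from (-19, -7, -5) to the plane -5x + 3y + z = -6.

distance = |a·x₀ + b·y₀ + c·z₀ - d| / √(a² + b² + c²)
  = |(-5)·(-19) + 3·(-7) + 1·(-5) - (-6)| / √((-5)² + 3² + 1²)
  = |95 - 21 - 5 + 6| / √(25 + 9 + 1)
  = |75| / √35
  = 75 / 5.916
  ≈ 12.68

12.68


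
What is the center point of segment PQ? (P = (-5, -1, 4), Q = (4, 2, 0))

M = ((x₁+x₂)/2, (y₁+y₂)/2, (z₁+z₂)/2)
  = ((-5 + 4)/2, (-1 + 2)/2, (4 + 0)/2)
  = (-1/2, 1/2, 4/2)
  = (-0.5, 0.5, 2)

(-0.5, 0.5, 2)


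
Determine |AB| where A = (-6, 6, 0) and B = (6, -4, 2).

d = √[(x₂-x₁)² + (y₂-y₁)² + (z₂-z₁)²]
  = √[12² + (-10)² + 2²]
  = √[144 + 100 + 4]
  = √248
  ≈ 15.75

15.75


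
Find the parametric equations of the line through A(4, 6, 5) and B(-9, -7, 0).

Direction vector d = B - A = (-9 - 4, -7 - 6, 0 - 5) = (-13, -13, -5)
Parametric form r = A + t·d:
x = 4 - 13t, y = 6 - 13t, z = 5 - 5t

x = 4 - 13t, y = 6 - 13t, z = 5 - 5t


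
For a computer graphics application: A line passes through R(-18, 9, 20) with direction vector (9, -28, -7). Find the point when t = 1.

P(t) = R + t·d
  = (-18 + 9·1, 9 + (-28)·1, 20 + (-7)·1)
  = (-18 + 9, 9 - 28, 20 - 7)
  = (-9, -19, 13)

(-9, -19, 13)


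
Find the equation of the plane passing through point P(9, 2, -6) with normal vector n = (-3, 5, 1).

The plane through P with normal n = (a, b, c) satisfies n·(r - P) = 0,
i.e. ax + by + cz = a·x₀ + b·y₀ + c·z₀.
d = (-3)·9 + 5·2 + 1·(-6)
  = -27 + 10 - 6
  = -23
Equation: -3x + 5y + z = -23

-3x + 5y + z = -23


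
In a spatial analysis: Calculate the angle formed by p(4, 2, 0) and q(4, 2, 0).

p·q = 4·4 + 2·2 + 0·0 = 16 + 4 + 0 = 20
|p| = √(4² + 2² + 0²) = √20 ≈ 4.472
|q| = √(4² + 2² + 0²) = √20 ≈ 4.472
cos θ = (p·q)/(|p||q|) = 20/(4.472·4.472) ≈ 1
θ = arccos(1) ≈ 0°

0°


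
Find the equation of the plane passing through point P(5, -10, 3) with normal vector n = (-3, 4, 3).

The plane through P with normal n = (a, b, c) satisfies n·(r - P) = 0,
i.e. ax + by + cz = a·x₀ + b·y₀ + c·z₀.
d = (-3)·5 + 4·(-10) + 3·3
  = -15 - 40 + 9
  = -46
Equation: -3x + 4y + 3z = -46

-3x + 4y + 3z = -46


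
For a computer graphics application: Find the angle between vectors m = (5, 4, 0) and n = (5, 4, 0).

m·n = 5·5 + 4·4 + 0·0 = 25 + 16 + 0 = 41
|m| = √(5² + 4² + 0²) = √41 ≈ 6.403
|n| = √(5² + 4² + 0²) = √41 ≈ 6.403
cos θ = (m·n)/(|m||n|) = 41/(6.403·6.403) ≈ 1
θ = arccos(1) ≈ 0°

0°


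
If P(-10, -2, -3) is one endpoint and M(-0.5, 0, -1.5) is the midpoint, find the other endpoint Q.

Q = 2M - P
  = (2·(-0.5) - (-10), 2·0 - (-2), 2·(-1.5) - (-3))
  = (-1 + 10, 0 + 2, -3 + 3)
  = (9, 2, 0)

(9, 2, 0)


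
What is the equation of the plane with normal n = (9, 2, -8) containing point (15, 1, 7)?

The plane through P with normal n = (a, b, c) satisfies n·(r - P) = 0,
i.e. ax + by + cz = a·x₀ + b·y₀ + c·z₀.
d = 9·15 + 2·1 + (-8)·7
  = 135 + 2 - 56
  = 81
Equation: 9x + 2y - 8z = 81

9x + 2y - 8z = 81


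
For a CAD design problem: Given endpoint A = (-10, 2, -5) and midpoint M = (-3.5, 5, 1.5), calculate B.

B = 2M - A
  = (2·(-3.5) - (-10), 2·5 - 2, 2·1.5 - (-5))
  = (-7 + 10, 10 - 2, 3 + 5)
  = (3, 8, 8)

(3, 8, 8)


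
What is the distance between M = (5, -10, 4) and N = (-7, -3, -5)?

d = √[(x₂-x₁)² + (y₂-y₁)² + (z₂-z₁)²]
  = √[(-12)² + 7² + (-9)²]
  = √[144 + 49 + 81]
  = √274
  ≈ 16.55

16.55


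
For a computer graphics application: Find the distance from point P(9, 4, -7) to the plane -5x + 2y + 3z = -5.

distance = |a·x₀ + b·y₀ + c·z₀ - d| / √(a² + b² + c²)
  = |(-5)·9 + 2·4 + 3·(-7) - (-5)| / √((-5)² + 2² + 3²)
  = |-45 + 8 - 21 + 5| / √(25 + 4 + 9)
  = |-53| / √38
  = 53 / 6.164
  ≈ 8.598

8.598


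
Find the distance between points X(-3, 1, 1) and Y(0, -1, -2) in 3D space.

d = √[(x₂-x₁)² + (y₂-y₁)² + (z₂-z₁)²]
  = √[3² + (-2)² + (-3)²]
  = √[9 + 4 + 9]
  = √22
  ≈ 4.69

4.69


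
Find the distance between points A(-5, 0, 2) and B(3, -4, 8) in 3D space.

d = √[(x₂-x₁)² + (y₂-y₁)² + (z₂-z₁)²]
  = √[8² + (-4)² + 6²]
  = √[64 + 16 + 36]
  = √116
  ≈ 10.77

10.77


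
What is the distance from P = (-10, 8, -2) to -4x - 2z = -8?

distance = |a·x₀ + b·y₀ + c·z₀ - d| / √(a² + b² + c²)
  = |(-4)·(-10) + 0·8 + (-2)·(-2) - (-8)| / √((-4)² + 0² + (-2)²)
  = |40 + 0 + 4 + 8| / √(16 + 0 + 4)
  = |52| / √20
  = 52 / 4.472
  ≈ 11.63

11.63


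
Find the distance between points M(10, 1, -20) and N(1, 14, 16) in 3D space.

d = √[(x₂-x₁)² + (y₂-y₁)² + (z₂-z₁)²]
  = √[(-9)² + 13² + 36²]
  = √[81 + 169 + 1296]
  = √1546
  ≈ 39.32

39.32


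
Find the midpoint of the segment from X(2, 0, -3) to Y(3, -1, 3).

M = ((x₁+x₂)/2, (y₁+y₂)/2, (z₁+z₂)/2)
  = ((2 + 3)/2, (0 - 1)/2, (-3 + 3)/2)
  = (5/2, -1/2, 0/2)
  = (2.5, -0.5, 0)

(2.5, -0.5, 0)


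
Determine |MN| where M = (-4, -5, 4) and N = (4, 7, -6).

d = √[(x₂-x₁)² + (y₂-y₁)² + (z₂-z₁)²]
  = √[8² + 12² + (-10)²]
  = √[64 + 144 + 100]
  = √308
  ≈ 17.55

17.55


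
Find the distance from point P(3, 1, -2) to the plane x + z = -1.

distance = |a·x₀ + b·y₀ + c·z₀ - d| / √(a² + b² + c²)
  = |1·3 + 0·1 + 1·(-2) - (-1)| / √(1² + 0² + 1²)
  = |3 + 0 - 2 + 1| / √(1 + 0 + 1)
  = |2| / √2
  = 2 / 1.414
  ≈ 1.414

1.414


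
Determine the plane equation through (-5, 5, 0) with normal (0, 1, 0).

The plane through P with normal n = (a, b, c) satisfies n·(r - P) = 0,
i.e. ax + by + cz = a·x₀ + b·y₀ + c·z₀.
d = 0·(-5) + 1·5 + 0·0
  = 0 + 5 + 0
  = 5
Equation: y = 5

y = 5


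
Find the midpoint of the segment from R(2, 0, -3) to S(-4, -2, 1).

M = ((x₁+x₂)/2, (y₁+y₂)/2, (z₁+z₂)/2)
  = ((2 - 4)/2, (0 - 2)/2, (-3 + 1)/2)
  = (-2/2, -2/2, -2/2)
  = (-1, -1, -1)

(-1, -1, -1)


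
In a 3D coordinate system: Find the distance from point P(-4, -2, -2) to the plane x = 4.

distance = |a·x₀ + b·y₀ + c·z₀ - d| / √(a² + b² + c²)
  = |1·(-4) + 0·(-2) + 0·(-2) - 4| / √(1² + 0² + 0²)
  = |-4 + 0 + 0 - 4| / √(1 + 0 + 0)
  = |-8| / √1
  = 8 / 1
  ≈ 8

8


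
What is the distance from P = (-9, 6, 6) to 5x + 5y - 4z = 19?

distance = |a·x₀ + b·y₀ + c·z₀ - d| / √(a² + b² + c²)
  = |5·(-9) + 5·6 + (-4)·6 - 19| / √(5² + 5² + (-4)²)
  = |-45 + 30 - 24 - 19| / √(25 + 25 + 16)
  = |-58| / √66
  = 58 / 8.124
  ≈ 7.139

7.139


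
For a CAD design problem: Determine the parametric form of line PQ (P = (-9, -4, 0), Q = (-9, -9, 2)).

Direction vector d = Q - P = (-9 + 9, -9 + 4, 2 + 0) = (0, -5, 2)
Parametric form r = P + t·d:
x = -9, y = -4 - 5t, z = 0 + 2t

x = -9, y = -4 - 5t, z = 0 + 2t


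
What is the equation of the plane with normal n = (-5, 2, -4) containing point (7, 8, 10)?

The plane through P with normal n = (a, b, c) satisfies n·(r - P) = 0,
i.e. ax + by + cz = a·x₀ + b·y₀ + c·z₀.
d = (-5)·7 + 2·8 + (-4)·10
  = -35 + 16 - 40
  = -59
Equation: -5x + 2y - 4z = -59

-5x + 2y - 4z = -59


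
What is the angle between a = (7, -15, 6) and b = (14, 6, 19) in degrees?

a·b = 7·14 + (-15)·6 + 6·19 = 98 - 90 + 114 = 122
|a| = √(7² + (-15)² + 6²) = √310 ≈ 17.61
|b| = √(14² + 6² + 19²) = √593 ≈ 24.35
cos θ = (a·b)/(|a||b|) = 122/(17.61·24.35) ≈ 0.2845
θ = arccos(0.2845) ≈ 73.47°

73.47°


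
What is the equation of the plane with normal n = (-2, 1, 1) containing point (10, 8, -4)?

The plane through P with normal n = (a, b, c) satisfies n·(r - P) = 0,
i.e. ax + by + cz = a·x₀ + b·y₀ + c·z₀.
d = (-2)·10 + 1·8 + 1·(-4)
  = -20 + 8 - 4
  = -16
Equation: -2x + y + z = -16

-2x + y + z = -16


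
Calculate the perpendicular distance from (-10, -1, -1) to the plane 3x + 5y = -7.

distance = |a·x₀ + b·y₀ + c·z₀ - d| / √(a² + b² + c²)
  = |3·(-10) + 5·(-1) + 0·(-1) - (-7)| / √(3² + 5² + 0²)
  = |-30 - 5 + 0 + 7| / √(9 + 25 + 0)
  = |-28| / √34
  = 28 / 5.831
  ≈ 4.802

4.802


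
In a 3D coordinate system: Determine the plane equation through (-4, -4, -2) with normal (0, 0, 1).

The plane through P with normal n = (a, b, c) satisfies n·(r - P) = 0,
i.e. ax + by + cz = a·x₀ + b·y₀ + c·z₀.
d = 0·(-4) + 0·(-4) + 1·(-2)
  = 0 + 0 - 2
  = -2
Equation: z = -2

z = -2


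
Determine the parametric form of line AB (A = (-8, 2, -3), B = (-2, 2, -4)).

Direction vector d = B - A = (-2 + 8, 2 - 2, -4 + 3) = (6, 0, -1)
Parametric form r = A + t·d:
x = -8 + 6t, y = 2, z = -3 - t

x = -8 + 6t, y = 2, z = -3 - t


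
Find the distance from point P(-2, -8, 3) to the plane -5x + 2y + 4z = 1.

distance = |a·x₀ + b·y₀ + c·z₀ - d| / √(a² + b² + c²)
  = |(-5)·(-2) + 2·(-8) + 4·3 - 1| / √((-5)² + 2² + 4²)
  = |10 - 16 + 12 - 1| / √(25 + 4 + 16)
  = |5| / √45
  = 5 / 6.708
  ≈ 0.7454

0.7454


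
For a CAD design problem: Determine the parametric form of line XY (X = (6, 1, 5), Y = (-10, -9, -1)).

Direction vector d = Y - X = (-10 - 6, -9 - 1, -1 - 5) = (-16, -10, -6)
Parametric form r = X + t·d:
x = 6 - 16t, y = 1 - 10t, z = 5 - 6t

x = 6 - 16t, y = 1 - 10t, z = 5 - 6t


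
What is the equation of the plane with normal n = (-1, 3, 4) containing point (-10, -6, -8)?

The plane through P with normal n = (a, b, c) satisfies n·(r - P) = 0,
i.e. ax + by + cz = a·x₀ + b·y₀ + c·z₀.
d = (-1)·(-10) + 3·(-6) + 4·(-8)
  = 10 - 18 - 32
  = -40
Equation: -x + 3y + 4z = -40

-x + 3y + 4z = -40


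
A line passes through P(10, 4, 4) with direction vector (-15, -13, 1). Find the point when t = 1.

P(t) = P + t·d
  = (10 + (-15)·1, 4 + (-13)·1, 4 + 1·1)
  = (10 - 15, 4 - 13, 4 + 1)
  = (-5, -9, 5)

(-5, -9, 5)


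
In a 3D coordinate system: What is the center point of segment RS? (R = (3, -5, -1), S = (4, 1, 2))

M = ((x₁+x₂)/2, (y₁+y₂)/2, (z₁+z₂)/2)
  = ((3 + 4)/2, (-5 + 1)/2, (-1 + 2)/2)
  = (7/2, -4/2, 1/2)
  = (3.5, -2, 0.5)

(3.5, -2, 0.5)


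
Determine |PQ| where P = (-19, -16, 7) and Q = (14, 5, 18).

d = √[(x₂-x₁)² + (y₂-y₁)² + (z₂-z₁)²]
  = √[33² + 21² + 11²]
  = √[1089 + 441 + 121]
  = √1651
  ≈ 40.63

40.63


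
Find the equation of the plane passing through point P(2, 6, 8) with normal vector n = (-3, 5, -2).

The plane through P with normal n = (a, b, c) satisfies n·(r - P) = 0,
i.e. ax + by + cz = a·x₀ + b·y₀ + c·z₀.
d = (-3)·2 + 5·6 + (-2)·8
  = -6 + 30 - 16
  = 8
Equation: -3x + 5y - 2z = 8

-3x + 5y - 2z = 8


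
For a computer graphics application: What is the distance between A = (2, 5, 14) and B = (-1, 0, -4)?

d = √[(x₂-x₁)² + (y₂-y₁)² + (z₂-z₁)²]
  = √[(-3)² + (-5)² + (-18)²]
  = √[9 + 25 + 324]
  = √358
  ≈ 18.92

18.92


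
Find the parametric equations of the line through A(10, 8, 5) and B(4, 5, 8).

Direction vector d = B - A = (4 - 10, 5 - 8, 8 - 5) = (-6, -3, 3)
Parametric form r = A + t·d:
x = 10 - 6t, y = 8 - 3t, z = 5 + 3t

x = 10 - 6t, y = 8 - 3t, z = 5 + 3t


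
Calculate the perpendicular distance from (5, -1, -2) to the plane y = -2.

distance = |a·x₀ + b·y₀ + c·z₀ - d| / √(a² + b² + c²)
  = |0·5 + 1·(-1) + 0·(-2) - (-2)| / √(0² + 1² + 0²)
  = |0 - 1 + 0 + 2| / √(0 + 1 + 0)
  = |1| / √1
  = 1 / 1
  ≈ 1

1


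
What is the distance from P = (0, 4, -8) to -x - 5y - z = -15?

distance = |a·x₀ + b·y₀ + c·z₀ - d| / √(a² + b² + c²)
  = |(-1)·0 + (-5)·4 + (-1)·(-8) - (-15)| / √((-1)² + (-5)² + (-1)²)
  = |0 - 20 + 8 + 15| / √(1 + 25 + 1)
  = |3| / √27
  = 3 / 5.196
  ≈ 0.5774

0.5774


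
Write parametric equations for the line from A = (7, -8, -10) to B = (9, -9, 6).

Direction vector d = B - A = (9 - 7, -9 + 8, 6 + 10) = (2, -1, 16)
Parametric form r = A + t·d:
x = 7 + 2t, y = -8 - t, z = -10 + 16t

x = 7 + 2t, y = -8 - t, z = -10 + 16t


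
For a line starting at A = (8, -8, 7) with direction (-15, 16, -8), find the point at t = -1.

P(t) = A + t·d
  = (8 + (-15)·(-1), -8 + 16·(-1), 7 + (-8)·(-1))
  = (8 + 15, -8 - 16, 7 + 8)
  = (23, -24, 15)

(23, -24, 15)


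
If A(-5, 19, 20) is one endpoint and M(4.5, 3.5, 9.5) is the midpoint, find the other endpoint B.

B = 2M - A
  = (2·4.5 - (-5), 2·3.5 - 19, 2·9.5 - 20)
  = (9 + 5, 7 - 19, 19 - 20)
  = (14, -12, -1)

(14, -12, -1)


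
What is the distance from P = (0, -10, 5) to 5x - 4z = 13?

distance = |a·x₀ + b·y₀ + c·z₀ - d| / √(a² + b² + c²)
  = |5·0 + 0·(-10) + (-4)·5 - 13| / √(5² + 0² + (-4)²)
  = |0 + 0 - 20 - 13| / √(25 + 0 + 16)
  = |-33| / √41
  = 33 / 6.403
  ≈ 5.154

5.154


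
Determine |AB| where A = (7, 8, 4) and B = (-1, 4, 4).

d = √[(x₂-x₁)² + (y₂-y₁)² + (z₂-z₁)²]
  = √[(-8)² + (-4)² + 0²]
  = √[64 + 16 + 0]
  = √80
  ≈ 8.944

8.944


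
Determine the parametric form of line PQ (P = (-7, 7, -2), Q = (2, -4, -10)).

Direction vector d = Q - P = (2 + 7, -4 - 7, -10 + 2) = (9, -11, -8)
Parametric form r = P + t·d:
x = -7 + 9t, y = 7 - 11t, z = -2 - 8t

x = -7 + 9t, y = 7 - 11t, z = -2 - 8t


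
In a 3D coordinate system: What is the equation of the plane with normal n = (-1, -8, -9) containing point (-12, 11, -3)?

The plane through P with normal n = (a, b, c) satisfies n·(r - P) = 0,
i.e. ax + by + cz = a·x₀ + b·y₀ + c·z₀.
d = (-1)·(-12) + (-8)·11 + (-9)·(-3)
  = 12 - 88 + 27
  = -49
Equation: -x - 8y - 9z = -49

-x - 8y - 9z = -49
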